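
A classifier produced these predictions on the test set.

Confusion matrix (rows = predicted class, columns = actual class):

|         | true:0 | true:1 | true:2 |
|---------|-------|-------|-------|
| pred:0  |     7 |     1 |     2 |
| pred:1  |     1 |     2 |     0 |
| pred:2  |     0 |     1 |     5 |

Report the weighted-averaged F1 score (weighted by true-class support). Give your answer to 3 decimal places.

0.731

Per-class F1 score (2·TP/(2·TP+FP+FN)):
  0: TP=7, FP=1+2=3, FN=1+0=1 → 14/18 = 0.7778
  1: TP=2, FP=1+0=1, FN=1+1=2 → 4/7 = 0.5714
  2: TP=5, FP=0+1=1, FN=2+0=2 → 10/13 = 0.7692
Weighted-F1 score = Σ (supportᵢ/N)·F1 scoreᵢ with N=19: (8/19)·0.7778 + (4/19)·0.5714 + (7/19)·0.7692 = 0.731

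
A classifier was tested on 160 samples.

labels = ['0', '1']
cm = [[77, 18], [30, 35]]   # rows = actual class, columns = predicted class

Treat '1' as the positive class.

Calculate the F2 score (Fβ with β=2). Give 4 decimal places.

0.5591

Fβ = (1+β²)·TP / ((1+β²)·TP + β²·FN + FP), with β²=4
= 5·35 / (5·35 + 4·30 + 18) = 0.5591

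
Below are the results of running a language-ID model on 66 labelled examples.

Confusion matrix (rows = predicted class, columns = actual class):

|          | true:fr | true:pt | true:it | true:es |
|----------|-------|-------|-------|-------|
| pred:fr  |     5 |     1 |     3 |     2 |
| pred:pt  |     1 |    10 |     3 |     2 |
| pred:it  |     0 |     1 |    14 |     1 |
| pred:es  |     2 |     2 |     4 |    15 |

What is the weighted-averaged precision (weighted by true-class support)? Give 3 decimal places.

Per-class precision (TP/(TP+FP)):
  fr: TP=5, FP=1+3+2=6 → 5/11 = 0.4545
  pt: TP=10, FP=1+3+2=6 → 10/16 = 0.6250
  it: TP=14, FP=0+1+1=2 → 14/16 = 0.8750
  es: TP=15, FP=2+2+4=8 → 15/23 = 0.6522
Weighted-precision = Σ (supportᵢ/N)·precisionᵢ with N=66: (8/66)·0.4545 + (14/66)·0.6250 + (24/66)·0.8750 + (20/66)·0.6522 = 0.703

0.703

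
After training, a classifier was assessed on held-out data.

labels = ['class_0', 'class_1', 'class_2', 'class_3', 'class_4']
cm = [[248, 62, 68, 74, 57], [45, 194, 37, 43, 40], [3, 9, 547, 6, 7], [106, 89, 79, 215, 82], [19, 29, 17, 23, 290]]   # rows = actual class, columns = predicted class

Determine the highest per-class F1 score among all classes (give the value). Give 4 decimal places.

0.8288

Per-class F1 score (2·TP/(2·TP+FP+FN)):
  class_0: TP=248, FP=45+3+106+19=173, FN=62+68+74+57=261 → 496/930 = 0.53333
  class_1: TP=194, FP=62+9+89+29=189, FN=45+37+43+40=165 → 388/742 = 0.52291
  class_2: TP=547, FP=68+37+79+17=201, FN=3+9+6+7=25 → 1094/1320 = 0.82879
  class_3: TP=215, FP=74+43+6+23=146, FN=106+89+79+82=356 → 430/932 = 0.46137
  class_4: TP=290, FP=57+40+7+82=186, FN=19+29+17+23=88 → 580/854 = 0.67916
Highest is class 'class_2' with F1 score = 0.8288.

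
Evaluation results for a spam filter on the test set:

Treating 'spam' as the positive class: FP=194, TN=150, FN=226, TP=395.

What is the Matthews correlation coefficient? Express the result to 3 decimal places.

0.071

MCC = (TP·TN − FP·FN) / √((TP+FP)(TP+FN)(TN+FP)(TN+FN))
Numerator = 395·150 − 194·226 = 15406
Denominator = √(589·621·344·376) = √47310025536 = 217508.6792
MCC = 15406 / 217508.6792 = 0.071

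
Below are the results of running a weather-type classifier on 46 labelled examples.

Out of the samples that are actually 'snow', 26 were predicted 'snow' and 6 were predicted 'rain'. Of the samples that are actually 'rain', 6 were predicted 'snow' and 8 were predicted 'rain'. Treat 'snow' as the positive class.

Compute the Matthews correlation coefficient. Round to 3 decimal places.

0.384

MCC = (TP·TN − FP·FN) / √((TP+FP)(TP+FN)(TN+FP)(TN+FN))
Numerator = 26·8 − 6·6 = 172
Denominator = √(32·32·14·14) = √200704 = 448.0000
MCC = 172 / 448.0000 = 0.384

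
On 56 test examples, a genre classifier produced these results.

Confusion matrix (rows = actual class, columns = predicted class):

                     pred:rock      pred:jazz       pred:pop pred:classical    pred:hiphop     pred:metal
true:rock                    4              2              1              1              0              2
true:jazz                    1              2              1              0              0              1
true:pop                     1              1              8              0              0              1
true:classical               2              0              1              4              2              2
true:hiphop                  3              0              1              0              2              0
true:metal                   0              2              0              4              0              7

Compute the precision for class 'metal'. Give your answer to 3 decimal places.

0.538

Take TP from the diagonal, FP from the rest of the 'metal' prediction marginal, FN from the rest of the 'metal' actual marginal.
precision = TP/(TP+FP).
metal: TP=7, FP=2+1+1+2+0=6 → 7/13 = 0.5385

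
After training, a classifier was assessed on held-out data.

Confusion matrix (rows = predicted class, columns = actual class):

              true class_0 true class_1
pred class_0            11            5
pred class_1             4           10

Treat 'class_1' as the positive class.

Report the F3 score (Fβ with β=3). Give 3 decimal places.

0.671

Fβ = (1+β²)·TP / ((1+β²)·TP + β²·FN + FP), with β²=9
= 10·10 / (10·10 + 9·5 + 4) = 0.671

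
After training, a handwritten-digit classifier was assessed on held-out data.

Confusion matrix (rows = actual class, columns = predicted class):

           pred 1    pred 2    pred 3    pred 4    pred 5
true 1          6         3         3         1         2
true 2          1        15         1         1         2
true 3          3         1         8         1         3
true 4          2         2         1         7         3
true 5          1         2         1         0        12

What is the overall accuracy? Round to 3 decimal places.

Accuracy = trace / total = (6+15+8+7+12=48) / 82 = 48/82 = 0.585

0.585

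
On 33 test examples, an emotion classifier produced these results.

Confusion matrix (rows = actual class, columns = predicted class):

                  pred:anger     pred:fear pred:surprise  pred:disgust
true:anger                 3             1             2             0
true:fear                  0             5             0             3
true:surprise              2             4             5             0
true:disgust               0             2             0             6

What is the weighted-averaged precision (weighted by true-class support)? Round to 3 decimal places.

0.610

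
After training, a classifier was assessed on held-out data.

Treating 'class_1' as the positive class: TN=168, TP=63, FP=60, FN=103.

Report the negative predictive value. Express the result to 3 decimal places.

NPV = TN/(TN+FN) = 168/(168+103) = 0.620

0.620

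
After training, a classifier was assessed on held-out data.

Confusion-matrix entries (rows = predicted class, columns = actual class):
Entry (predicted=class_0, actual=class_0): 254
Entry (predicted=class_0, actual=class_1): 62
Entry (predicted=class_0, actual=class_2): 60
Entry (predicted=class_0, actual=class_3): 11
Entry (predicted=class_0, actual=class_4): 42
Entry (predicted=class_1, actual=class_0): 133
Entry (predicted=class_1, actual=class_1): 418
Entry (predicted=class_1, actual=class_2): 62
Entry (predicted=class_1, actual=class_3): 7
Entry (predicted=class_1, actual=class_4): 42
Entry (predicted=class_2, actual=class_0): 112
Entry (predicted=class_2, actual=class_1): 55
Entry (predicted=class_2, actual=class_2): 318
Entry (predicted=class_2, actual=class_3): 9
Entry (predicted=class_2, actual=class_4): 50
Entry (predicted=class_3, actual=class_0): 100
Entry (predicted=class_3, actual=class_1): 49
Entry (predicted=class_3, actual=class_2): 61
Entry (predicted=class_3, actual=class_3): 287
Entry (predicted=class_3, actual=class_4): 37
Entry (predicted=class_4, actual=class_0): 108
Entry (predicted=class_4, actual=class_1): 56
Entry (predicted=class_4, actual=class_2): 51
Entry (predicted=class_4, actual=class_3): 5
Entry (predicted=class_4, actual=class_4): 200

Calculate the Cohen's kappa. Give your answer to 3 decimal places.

Observed agreement pₒ = trace/N = 1477/2589 = 0.5705
Expected agreement pₑ = Σ (rowᵢ·colᵢ)/N² = (707·429 + 640·662 + 552·544 + 319·534 + 371·420)/2589² = 0.2019
κ = (pₒ − pₑ)/(1 − pₑ) = (0.5705 − 0.2019)/(1 − 0.2019) = 0.462

0.462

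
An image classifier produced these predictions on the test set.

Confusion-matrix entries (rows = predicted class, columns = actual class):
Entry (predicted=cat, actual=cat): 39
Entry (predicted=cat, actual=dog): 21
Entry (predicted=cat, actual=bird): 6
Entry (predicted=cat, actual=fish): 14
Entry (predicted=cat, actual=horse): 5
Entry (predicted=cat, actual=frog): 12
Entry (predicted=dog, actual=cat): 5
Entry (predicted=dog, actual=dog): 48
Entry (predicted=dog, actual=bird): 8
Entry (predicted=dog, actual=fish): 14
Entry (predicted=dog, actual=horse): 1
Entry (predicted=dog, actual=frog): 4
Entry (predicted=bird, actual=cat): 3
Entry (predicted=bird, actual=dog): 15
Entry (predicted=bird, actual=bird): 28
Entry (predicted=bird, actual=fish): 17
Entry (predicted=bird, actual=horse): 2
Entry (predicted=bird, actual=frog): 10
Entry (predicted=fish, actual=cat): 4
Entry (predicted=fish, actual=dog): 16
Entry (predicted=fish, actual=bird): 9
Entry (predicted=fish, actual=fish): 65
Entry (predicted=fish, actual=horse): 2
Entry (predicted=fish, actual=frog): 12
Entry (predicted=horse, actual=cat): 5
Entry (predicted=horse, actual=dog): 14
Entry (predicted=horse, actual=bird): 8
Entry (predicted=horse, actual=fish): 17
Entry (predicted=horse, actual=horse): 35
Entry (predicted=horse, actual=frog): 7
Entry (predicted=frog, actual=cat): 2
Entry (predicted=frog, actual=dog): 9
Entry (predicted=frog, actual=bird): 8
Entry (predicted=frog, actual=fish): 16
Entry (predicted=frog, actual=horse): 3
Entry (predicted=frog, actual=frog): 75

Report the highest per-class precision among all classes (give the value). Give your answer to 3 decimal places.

0.664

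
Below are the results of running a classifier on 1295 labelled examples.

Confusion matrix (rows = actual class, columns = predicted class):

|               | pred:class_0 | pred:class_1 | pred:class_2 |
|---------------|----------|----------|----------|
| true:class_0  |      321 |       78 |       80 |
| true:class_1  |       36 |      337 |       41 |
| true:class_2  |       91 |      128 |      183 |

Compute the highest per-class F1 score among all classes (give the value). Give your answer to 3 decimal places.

0.704

Per-class F1 score (2·TP/(2·TP+FP+FN)):
  class_0: TP=321, FP=36+91=127, FN=78+80=158 → 642/927 = 0.6926
  class_1: TP=337, FP=78+128=206, FN=36+41=77 → 674/957 = 0.7043
  class_2: TP=183, FP=80+41=121, FN=91+128=219 → 366/706 = 0.5184
Highest is class 'class_1' with F1 score = 0.704.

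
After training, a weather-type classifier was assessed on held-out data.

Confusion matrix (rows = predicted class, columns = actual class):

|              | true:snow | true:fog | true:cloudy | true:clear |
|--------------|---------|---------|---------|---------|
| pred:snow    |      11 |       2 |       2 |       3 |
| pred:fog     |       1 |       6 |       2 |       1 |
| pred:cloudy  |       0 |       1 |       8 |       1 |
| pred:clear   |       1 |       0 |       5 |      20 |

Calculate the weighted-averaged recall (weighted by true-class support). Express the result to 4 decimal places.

0.7031

Per-class recall (TP/(TP+FN)):
  snow: TP=11, FN=1+0+1=2 → 11/13 = 0.84615
  fog: TP=6, FN=2+1+0=3 → 6/9 = 0.66667
  cloudy: TP=8, FN=2+2+5=9 → 8/17 = 0.47059
  clear: TP=20, FN=3+1+1=5 → 20/25 = 0.80000
Weighted-recall = Σ (supportᵢ/N)·recallᵢ with N=64: (13/64)·0.84615 + (9/64)·0.66667 + (17/64)·0.47059 + (25/64)·0.80000 = 0.7031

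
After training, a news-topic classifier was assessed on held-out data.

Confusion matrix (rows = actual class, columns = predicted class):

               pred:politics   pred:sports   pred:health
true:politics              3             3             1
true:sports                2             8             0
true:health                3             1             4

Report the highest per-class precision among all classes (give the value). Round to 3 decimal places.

Per-class precision (TP/(TP+FP)):
  politics: TP=3, FP=2+3=5 → 3/8 = 0.3750
  sports: TP=8, FP=3+1=4 → 8/12 = 0.6667
  health: TP=4, FP=1+0=1 → 4/5 = 0.8000
Highest is class 'health' with precision = 0.800.

0.800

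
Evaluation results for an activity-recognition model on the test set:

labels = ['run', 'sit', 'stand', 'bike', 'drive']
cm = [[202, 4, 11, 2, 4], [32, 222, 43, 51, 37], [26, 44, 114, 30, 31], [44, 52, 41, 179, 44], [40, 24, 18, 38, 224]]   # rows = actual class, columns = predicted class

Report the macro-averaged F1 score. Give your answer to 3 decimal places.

0.600

Per-class F1 score (2·TP/(2·TP+FP+FN)):
  run: TP=202, FP=32+26+44+40=142, FN=4+11+2+4=21 → 404/567 = 0.7125
  sit: TP=222, FP=4+44+52+24=124, FN=32+43+51+37=163 → 444/731 = 0.6074
  stand: TP=114, FP=11+43+41+18=113, FN=26+44+30+31=131 → 228/472 = 0.4831
  bike: TP=179, FP=2+51+30+38=121, FN=44+52+41+44=181 → 358/660 = 0.5424
  drive: TP=224, FP=4+37+31+44=116, FN=40+24+18+38=120 → 448/684 = 0.6550
Macro-F1 score = mean = (0.7125 + 0.6074 + 0.4831 + 0.5424 + 0.6550) / 5 = 0.600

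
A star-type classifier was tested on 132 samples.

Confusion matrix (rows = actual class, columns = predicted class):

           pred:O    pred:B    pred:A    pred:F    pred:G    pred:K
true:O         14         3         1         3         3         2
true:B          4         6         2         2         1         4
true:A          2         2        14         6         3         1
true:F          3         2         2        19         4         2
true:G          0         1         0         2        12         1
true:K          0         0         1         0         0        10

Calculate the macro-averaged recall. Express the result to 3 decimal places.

Per-class recall (TP/(TP+FN)):
  O: TP=14, FN=3+1+3+3+2=12 → 14/26 = 0.5385
  B: TP=6, FN=4+2+2+1+4=13 → 6/19 = 0.3158
  A: TP=14, FN=2+2+6+3+1=14 → 14/28 = 0.5000
  F: TP=19, FN=3+2+2+4+2=13 → 19/32 = 0.5938
  G: TP=12, FN=0+1+0+2+1=4 → 12/16 = 0.7500
  K: TP=10, FN=0+0+1+0+0=1 → 10/11 = 0.9091
Macro-recall = mean = (0.5385 + 0.3158 + 0.5000 + 0.5938 + 0.7500 + 0.9091) / 6 = 0.601

0.601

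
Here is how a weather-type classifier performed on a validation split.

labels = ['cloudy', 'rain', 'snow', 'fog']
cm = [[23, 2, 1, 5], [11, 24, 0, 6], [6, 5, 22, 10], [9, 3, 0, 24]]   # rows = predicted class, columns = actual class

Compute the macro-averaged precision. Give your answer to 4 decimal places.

0.6264

Per-class precision (TP/(TP+FP)):
  cloudy: TP=23, FP=2+1+5=8 → 23/31 = 0.74194
  rain: TP=24, FP=11+0+6=17 → 24/41 = 0.58537
  snow: TP=22, FP=6+5+10=21 → 22/43 = 0.51163
  fog: TP=24, FP=9+3+0=12 → 24/36 = 0.66667
Macro-precision = mean = (0.74194 + 0.58537 + 0.51163 + 0.66667) / 4 = 0.6264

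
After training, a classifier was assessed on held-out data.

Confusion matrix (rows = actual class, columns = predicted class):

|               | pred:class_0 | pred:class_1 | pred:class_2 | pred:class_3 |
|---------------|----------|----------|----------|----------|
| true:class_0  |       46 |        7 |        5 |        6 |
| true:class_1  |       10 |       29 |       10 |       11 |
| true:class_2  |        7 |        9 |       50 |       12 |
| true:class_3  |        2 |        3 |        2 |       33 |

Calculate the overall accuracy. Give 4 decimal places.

Accuracy = trace / total = (46+29+50+33=158) / 242 = 158/242 = 0.6529

0.6529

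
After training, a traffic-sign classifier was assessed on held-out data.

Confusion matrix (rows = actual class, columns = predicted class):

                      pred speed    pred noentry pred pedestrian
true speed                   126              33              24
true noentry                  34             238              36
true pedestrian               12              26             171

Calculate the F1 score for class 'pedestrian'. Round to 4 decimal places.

Take TP from the diagonal, FP from the rest of the 'pedestrian' prediction marginal, FN from the rest of the 'pedestrian' actual marginal.
F1 score = 2·TP/(2·TP+FP+FN).
pedestrian: TP=171, FP=24+36=60, FN=12+26=38 → 342/440 = 0.77727

0.7773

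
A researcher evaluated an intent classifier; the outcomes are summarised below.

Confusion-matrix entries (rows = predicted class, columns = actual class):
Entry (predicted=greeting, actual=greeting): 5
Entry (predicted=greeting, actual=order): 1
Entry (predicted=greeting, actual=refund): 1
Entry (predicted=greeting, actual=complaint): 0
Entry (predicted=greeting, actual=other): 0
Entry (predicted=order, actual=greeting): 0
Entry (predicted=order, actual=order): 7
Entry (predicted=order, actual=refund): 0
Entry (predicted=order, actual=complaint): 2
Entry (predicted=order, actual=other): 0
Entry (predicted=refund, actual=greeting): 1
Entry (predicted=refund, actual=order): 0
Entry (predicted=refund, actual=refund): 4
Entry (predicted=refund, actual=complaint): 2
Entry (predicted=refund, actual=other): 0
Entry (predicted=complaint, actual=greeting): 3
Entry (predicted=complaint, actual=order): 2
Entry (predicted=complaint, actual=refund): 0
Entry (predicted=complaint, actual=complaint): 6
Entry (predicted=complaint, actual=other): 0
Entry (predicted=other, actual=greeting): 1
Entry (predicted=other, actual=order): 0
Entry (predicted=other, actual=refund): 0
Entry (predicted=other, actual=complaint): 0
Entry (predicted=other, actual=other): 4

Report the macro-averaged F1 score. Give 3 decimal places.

0.690

Per-class F1 score (2·TP/(2·TP+FP+FN)):
  greeting: TP=5, FP=1+1+0+0=2, FN=0+1+3+1=5 → 10/17 = 0.5882
  order: TP=7, FP=0+0+2+0=2, FN=1+0+2+0=3 → 14/19 = 0.7368
  refund: TP=4, FP=1+0+2+0=3, FN=1+0+0+0=1 → 8/12 = 0.6667
  complaint: TP=6, FP=3+2+0+0=5, FN=0+2+2+0=4 → 12/21 = 0.5714
  other: TP=4, FP=1+0+0+0=1, FN=0+0+0+0=0 → 8/9 = 0.8889
Macro-F1 score = mean = (0.5882 + 0.7368 + 0.6667 + 0.5714 + 0.8889) / 5 = 0.690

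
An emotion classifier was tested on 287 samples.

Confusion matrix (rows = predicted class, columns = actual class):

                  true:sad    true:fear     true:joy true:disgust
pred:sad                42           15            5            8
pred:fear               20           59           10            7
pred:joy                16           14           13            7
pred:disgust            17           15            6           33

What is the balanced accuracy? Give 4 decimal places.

0.4993

Balanced accuracy = mean of per-class recall.
  sad: recall = 42/95 = 0.44211
  fear: recall = 59/103 = 0.57282
  joy: recall = 13/34 = 0.38235
  disgust: recall = 33/55 = 0.60000
Mean = (0.44211 + 0.57282 + 0.38235 + 0.60000) / 4 = 0.4993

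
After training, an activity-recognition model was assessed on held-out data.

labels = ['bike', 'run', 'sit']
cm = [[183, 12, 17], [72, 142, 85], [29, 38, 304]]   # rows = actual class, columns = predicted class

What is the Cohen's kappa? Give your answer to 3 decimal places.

0.562

Observed agreement pₒ = trace/N = 629/882 = 0.7132
Expected agreement pₑ = Σ (rowᵢ·colᵢ)/N² = (212·284 + 299·192 + 371·406)/882² = 0.3448
κ = (pₒ − pₑ)/(1 − pₑ) = (0.7132 − 0.3448)/(1 − 0.3448) = 0.562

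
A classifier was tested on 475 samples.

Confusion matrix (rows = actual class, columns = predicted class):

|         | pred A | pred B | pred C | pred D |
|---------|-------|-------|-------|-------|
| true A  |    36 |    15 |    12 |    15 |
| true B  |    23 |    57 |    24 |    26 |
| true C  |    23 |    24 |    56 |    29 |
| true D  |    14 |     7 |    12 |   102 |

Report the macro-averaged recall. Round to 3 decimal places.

0.520

Per-class recall (TP/(TP+FN)):
  A: TP=36, FN=15+12+15=42 → 36/78 = 0.4615
  B: TP=57, FN=23+24+26=73 → 57/130 = 0.4385
  C: TP=56, FN=23+24+29=76 → 56/132 = 0.4242
  D: TP=102, FN=14+7+12=33 → 102/135 = 0.7556
Macro-recall = mean = (0.4615 + 0.4385 + 0.4242 + 0.7556) / 4 = 0.520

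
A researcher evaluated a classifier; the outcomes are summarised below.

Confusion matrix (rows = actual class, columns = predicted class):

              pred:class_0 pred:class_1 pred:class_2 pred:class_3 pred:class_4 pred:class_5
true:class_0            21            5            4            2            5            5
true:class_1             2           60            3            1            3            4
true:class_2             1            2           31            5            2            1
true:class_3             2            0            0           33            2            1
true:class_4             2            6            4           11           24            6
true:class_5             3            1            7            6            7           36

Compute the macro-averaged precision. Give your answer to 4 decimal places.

0.6545

Per-class precision (TP/(TP+FP)):
  class_0: TP=21, FP=2+1+2+2+3=10 → 21/31 = 0.67742
  class_1: TP=60, FP=5+2+0+6+1=14 → 60/74 = 0.81081
  class_2: TP=31, FP=4+3+0+4+7=18 → 31/49 = 0.63265
  class_3: TP=33, FP=2+1+5+11+6=25 → 33/58 = 0.56897
  class_4: TP=24, FP=5+3+2+2+7=19 → 24/43 = 0.55814
  class_5: TP=36, FP=5+4+1+1+6=17 → 36/53 = 0.67925
Macro-precision = mean = (0.67742 + 0.81081 + 0.63265 + 0.56897 + 0.55814 + 0.67925) / 6 = 0.6545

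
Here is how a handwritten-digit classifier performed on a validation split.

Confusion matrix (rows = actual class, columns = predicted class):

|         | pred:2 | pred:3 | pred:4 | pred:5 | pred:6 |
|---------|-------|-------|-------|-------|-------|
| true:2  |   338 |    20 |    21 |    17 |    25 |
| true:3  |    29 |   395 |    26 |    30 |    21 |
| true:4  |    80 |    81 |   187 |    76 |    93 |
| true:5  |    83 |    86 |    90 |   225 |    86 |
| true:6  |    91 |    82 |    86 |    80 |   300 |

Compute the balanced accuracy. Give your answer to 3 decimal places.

0.563

Balanced accuracy = mean of per-class recall.
  2: recall = 338/421 = 0.8029
  3: recall = 395/501 = 0.7884
  4: recall = 187/517 = 0.3617
  5: recall = 225/570 = 0.3947
  6: recall = 300/639 = 0.4695
Mean = (0.8029 + 0.7884 + 0.3617 + 0.3947 + 0.4695) / 5 = 0.563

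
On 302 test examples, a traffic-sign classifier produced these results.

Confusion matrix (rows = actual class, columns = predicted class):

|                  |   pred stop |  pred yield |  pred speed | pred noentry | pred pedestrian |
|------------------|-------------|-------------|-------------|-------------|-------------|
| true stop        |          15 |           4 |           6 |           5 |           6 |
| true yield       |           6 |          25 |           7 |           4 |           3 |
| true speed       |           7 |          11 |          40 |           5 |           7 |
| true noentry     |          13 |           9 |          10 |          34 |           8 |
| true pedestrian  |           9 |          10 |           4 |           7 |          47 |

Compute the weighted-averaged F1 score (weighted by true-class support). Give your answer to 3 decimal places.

0.540

Per-class F1 score (2·TP/(2·TP+FP+FN)):
  stop: TP=15, FP=6+7+13+9=35, FN=4+6+5+6=21 → 30/86 = 0.3488
  yield: TP=25, FP=4+11+9+10=34, FN=6+7+4+3=20 → 50/104 = 0.4808
  speed: TP=40, FP=6+7+10+4=27, FN=7+11+5+7=30 → 80/137 = 0.5839
  noentry: TP=34, FP=5+4+5+7=21, FN=13+9+10+8=40 → 68/129 = 0.5271
  pedestrian: TP=47, FP=6+3+7+8=24, FN=9+10+4+7=30 → 94/148 = 0.6351
Weighted-F1 score = Σ (supportᵢ/N)·F1 scoreᵢ with N=302: (36/302)·0.3488 + (45/302)·0.4808 + (70/302)·0.5839 + (74/302)·0.5271 + (77/302)·0.6351 = 0.540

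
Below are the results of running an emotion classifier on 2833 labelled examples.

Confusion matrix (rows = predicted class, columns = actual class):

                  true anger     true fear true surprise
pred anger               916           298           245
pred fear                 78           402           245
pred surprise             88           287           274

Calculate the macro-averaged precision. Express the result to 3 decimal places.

0.535

Per-class precision (TP/(TP+FP)):
  anger: TP=916, FP=298+245=543 → 916/1459 = 0.6278
  fear: TP=402, FP=78+245=323 → 402/725 = 0.5545
  surprise: TP=274, FP=88+287=375 → 274/649 = 0.4222
Macro-precision = mean = (0.6278 + 0.5545 + 0.4222) / 3 = 0.535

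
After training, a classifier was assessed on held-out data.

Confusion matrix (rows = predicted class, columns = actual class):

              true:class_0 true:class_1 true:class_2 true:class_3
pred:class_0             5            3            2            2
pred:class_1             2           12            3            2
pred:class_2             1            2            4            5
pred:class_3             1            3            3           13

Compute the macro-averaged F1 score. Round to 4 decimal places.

Per-class F1 score (2·TP/(2·TP+FP+FN)):
  class_0: TP=5, FP=3+2+2=7, FN=2+1+1=4 → 10/21 = 0.47619
  class_1: TP=12, FP=2+3+2=7, FN=3+2+3=8 → 24/39 = 0.61538
  class_2: TP=4, FP=1+2+5=8, FN=2+3+3=8 → 8/24 = 0.33333
  class_3: TP=13, FP=1+3+3=7, FN=2+2+5=9 → 26/42 = 0.61905
Macro-F1 score = mean = (0.47619 + 0.61538 + 0.33333 + 0.61905) / 4 = 0.5110

0.5110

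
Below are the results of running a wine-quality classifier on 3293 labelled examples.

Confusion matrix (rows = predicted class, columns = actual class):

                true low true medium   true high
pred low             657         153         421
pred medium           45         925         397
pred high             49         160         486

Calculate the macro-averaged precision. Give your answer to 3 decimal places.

0.637

Per-class precision (TP/(TP+FP)):
  low: TP=657, FP=153+421=574 → 657/1231 = 0.5337
  medium: TP=925, FP=45+397=442 → 925/1367 = 0.6767
  high: TP=486, FP=49+160=209 → 486/695 = 0.6993
Macro-precision = mean = (0.5337 + 0.6767 + 0.6993) / 3 = 0.637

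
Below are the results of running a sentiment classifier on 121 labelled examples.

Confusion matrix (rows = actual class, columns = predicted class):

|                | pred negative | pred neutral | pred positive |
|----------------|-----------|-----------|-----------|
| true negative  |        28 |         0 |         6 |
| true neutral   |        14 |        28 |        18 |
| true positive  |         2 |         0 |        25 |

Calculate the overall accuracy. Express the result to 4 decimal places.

Accuracy = trace / total = (28+28+25=81) / 121 = 81/121 = 0.6694

0.6694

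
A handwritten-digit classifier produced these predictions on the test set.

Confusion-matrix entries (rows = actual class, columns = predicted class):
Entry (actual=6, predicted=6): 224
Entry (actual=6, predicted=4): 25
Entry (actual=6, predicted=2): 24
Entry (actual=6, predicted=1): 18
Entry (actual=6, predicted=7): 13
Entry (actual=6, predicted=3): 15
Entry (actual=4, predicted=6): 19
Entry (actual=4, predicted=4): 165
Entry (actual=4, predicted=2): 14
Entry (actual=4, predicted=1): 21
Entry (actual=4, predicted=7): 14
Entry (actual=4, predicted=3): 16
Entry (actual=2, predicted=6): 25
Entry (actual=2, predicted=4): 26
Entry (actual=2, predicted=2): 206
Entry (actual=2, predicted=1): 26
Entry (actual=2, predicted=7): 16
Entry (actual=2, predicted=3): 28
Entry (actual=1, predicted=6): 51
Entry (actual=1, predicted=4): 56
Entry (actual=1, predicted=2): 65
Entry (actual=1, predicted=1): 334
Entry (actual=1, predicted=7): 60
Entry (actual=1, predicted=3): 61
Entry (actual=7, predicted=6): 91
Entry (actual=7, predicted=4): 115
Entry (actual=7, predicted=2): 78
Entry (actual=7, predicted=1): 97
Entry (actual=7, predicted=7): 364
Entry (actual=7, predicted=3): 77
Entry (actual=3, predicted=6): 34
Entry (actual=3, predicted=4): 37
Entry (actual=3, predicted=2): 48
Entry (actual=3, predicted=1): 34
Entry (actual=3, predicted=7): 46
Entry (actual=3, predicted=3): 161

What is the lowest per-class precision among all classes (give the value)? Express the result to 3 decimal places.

0.389

Per-class precision (TP/(TP+FP)):
  6: TP=224, FP=19+25+51+91+34=220 → 224/444 = 0.5045
  4: TP=165, FP=25+26+56+115+37=259 → 165/424 = 0.3892
  2: TP=206, FP=24+14+65+78+48=229 → 206/435 = 0.4736
  1: TP=334, FP=18+21+26+97+34=196 → 334/530 = 0.6302
  7: TP=364, FP=13+14+16+60+46=149 → 364/513 = 0.7096
  3: TP=161, FP=15+16+28+61+77=197 → 161/358 = 0.4497
Lowest is class '4' with precision = 0.389.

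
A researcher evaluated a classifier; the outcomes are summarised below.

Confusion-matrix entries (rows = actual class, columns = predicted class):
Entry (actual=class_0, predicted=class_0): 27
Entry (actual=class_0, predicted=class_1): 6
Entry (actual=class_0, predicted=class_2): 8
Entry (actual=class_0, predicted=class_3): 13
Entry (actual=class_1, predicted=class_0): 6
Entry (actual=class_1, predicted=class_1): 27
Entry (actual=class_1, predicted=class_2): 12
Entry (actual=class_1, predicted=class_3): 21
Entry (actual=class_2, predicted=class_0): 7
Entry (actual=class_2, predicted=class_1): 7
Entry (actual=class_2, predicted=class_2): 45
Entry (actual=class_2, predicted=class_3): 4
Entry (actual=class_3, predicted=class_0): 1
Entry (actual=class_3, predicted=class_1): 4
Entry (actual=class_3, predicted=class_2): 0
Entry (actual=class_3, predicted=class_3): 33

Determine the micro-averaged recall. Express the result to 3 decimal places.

0.597

Micro-averaging pools counts across classes: ΣTP=132, ΣFP=89, ΣFN=89.
Micro-recall = TP/(TP+FN) on pooled counts = 0.597 (equals overall accuracy in single-label multiclass).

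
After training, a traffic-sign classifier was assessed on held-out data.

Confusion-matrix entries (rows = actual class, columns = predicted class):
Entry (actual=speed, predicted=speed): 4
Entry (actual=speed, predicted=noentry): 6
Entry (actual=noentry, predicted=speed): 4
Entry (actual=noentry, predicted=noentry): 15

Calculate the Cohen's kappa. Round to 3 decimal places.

Observed agreement pₒ = trace/N = 19/29 = 0.6552
Expected agreement pₑ = Σ (rowᵢ·colᵢ)/N² = (10·8 + 19·21)/29² = 0.5696
κ = (pₒ − pₑ)/(1 − pₑ) = (0.6552 − 0.5696)/(1 − 0.5696) = 0.199

0.199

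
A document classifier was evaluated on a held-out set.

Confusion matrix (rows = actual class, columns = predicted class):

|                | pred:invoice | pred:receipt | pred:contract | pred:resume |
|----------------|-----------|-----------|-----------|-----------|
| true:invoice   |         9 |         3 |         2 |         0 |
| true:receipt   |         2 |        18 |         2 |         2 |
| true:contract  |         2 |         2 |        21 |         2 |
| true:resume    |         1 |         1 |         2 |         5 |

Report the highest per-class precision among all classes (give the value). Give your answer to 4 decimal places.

Per-class precision (TP/(TP+FP)):
  invoice: TP=9, FP=2+2+1=5 → 9/14 = 0.64286
  receipt: TP=18, FP=3+2+1=6 → 18/24 = 0.75000
  contract: TP=21, FP=2+2+2=6 → 21/27 = 0.77778
  resume: TP=5, FP=0+2+2=4 → 5/9 = 0.55556
Highest is class 'contract' with precision = 0.7778.

0.7778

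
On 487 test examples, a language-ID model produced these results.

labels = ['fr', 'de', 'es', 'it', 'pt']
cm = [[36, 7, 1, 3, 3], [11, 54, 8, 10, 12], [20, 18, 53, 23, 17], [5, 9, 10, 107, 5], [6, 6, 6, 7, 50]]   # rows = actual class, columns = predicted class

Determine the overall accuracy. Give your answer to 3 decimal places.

0.616

Accuracy = trace / total = (36+54+53+107+50=300) / 487 = 300/487 = 0.616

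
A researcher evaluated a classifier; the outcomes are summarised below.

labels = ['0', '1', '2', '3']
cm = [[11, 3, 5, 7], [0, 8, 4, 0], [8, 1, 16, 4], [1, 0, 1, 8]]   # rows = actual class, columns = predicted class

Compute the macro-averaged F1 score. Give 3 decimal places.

0.570

Per-class F1 score (2·TP/(2·TP+FP+FN)):
  0: TP=11, FP=0+8+1=9, FN=3+5+7=15 → 22/46 = 0.4783
  1: TP=8, FP=3+1+0=4, FN=0+4+0=4 → 16/24 = 0.6667
  2: TP=16, FP=5+4+1=10, FN=8+1+4=13 → 32/55 = 0.5818
  3: TP=8, FP=7+0+4=11, FN=1+0+1=2 → 16/29 = 0.5517
Macro-F1 score = mean = (0.4783 + 0.6667 + 0.5818 + 0.5517) / 4 = 0.570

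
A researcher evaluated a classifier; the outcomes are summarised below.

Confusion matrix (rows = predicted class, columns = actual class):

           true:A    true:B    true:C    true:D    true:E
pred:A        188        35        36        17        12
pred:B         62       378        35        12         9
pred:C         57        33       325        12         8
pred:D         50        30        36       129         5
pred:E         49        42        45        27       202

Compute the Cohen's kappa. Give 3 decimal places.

Observed agreement pₒ = trace/N = 1222/1834 = 0.6663
Expected agreement pₑ = Σ (rowᵢ·colᵢ)/N² = (406·288 + 518·496 + 477·435 + 197·250 + 236·365)/1834² = 0.2131
κ = (pₒ − pₑ)/(1 − pₑ) = (0.6663 − 0.2131)/(1 − 0.2131) = 0.576

0.576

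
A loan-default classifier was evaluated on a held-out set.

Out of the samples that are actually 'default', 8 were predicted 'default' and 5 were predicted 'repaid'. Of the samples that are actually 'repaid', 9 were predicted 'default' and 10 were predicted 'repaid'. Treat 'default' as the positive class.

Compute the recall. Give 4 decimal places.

0.6154

Recall = TP/(TP+FN) = 8/(8+5) = 8/13 = 0.6154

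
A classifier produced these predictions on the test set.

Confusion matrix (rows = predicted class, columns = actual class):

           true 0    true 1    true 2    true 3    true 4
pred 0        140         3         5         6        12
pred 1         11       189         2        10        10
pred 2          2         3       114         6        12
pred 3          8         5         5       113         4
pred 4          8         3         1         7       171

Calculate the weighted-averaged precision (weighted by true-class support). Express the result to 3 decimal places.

0.856

Per-class precision (TP/(TP+FP)):
  0: TP=140, FP=3+5+6+12=26 → 140/166 = 0.8434
  1: TP=189, FP=11+2+10+10=33 → 189/222 = 0.8514
  2: TP=114, FP=2+3+6+12=23 → 114/137 = 0.8321
  3: TP=113, FP=8+5+5+4=22 → 113/135 = 0.8370
  4: TP=171, FP=8+3+1+7=19 → 171/190 = 0.9000
Weighted-precision = Σ (supportᵢ/N)·precisionᵢ with N=850: (169/850)·0.8434 + (203/850)·0.8514 + (127/850)·0.8321 + (142/850)·0.8370 + (209/850)·0.9000 = 0.856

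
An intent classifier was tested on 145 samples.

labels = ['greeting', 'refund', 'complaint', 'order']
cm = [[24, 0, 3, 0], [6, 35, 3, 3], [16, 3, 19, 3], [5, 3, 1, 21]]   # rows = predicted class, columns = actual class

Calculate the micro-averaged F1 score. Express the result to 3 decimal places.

Micro-averaging pools counts across classes: ΣTP=99, ΣFP=46, ΣFN=46.
Micro-F1 score = 2·TP/(2·TP+FP+FN) on pooled counts = 0.683 (equals overall accuracy in single-label multiclass).

0.683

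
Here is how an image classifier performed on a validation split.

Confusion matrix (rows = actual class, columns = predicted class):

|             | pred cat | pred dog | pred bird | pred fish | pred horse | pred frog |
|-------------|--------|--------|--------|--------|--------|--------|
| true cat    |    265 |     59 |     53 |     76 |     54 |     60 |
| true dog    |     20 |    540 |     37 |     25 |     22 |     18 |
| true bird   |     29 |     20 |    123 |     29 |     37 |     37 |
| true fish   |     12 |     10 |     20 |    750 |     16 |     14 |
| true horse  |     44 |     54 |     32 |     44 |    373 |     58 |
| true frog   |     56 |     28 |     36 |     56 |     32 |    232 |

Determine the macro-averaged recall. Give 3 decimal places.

0.631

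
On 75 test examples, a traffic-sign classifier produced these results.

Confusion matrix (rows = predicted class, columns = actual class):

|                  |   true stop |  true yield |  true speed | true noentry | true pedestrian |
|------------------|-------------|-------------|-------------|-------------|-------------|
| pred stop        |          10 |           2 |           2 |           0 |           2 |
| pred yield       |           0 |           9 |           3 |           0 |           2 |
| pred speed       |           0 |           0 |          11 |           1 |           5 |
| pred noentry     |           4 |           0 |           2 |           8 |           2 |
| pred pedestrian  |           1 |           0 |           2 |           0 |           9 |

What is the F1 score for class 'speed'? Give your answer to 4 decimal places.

One-vs-rest for 'speed': TP = diagonal; FP = other classes predicted 'speed'; FN = 'speed' predicted as other.
F1 score = 2·TP/(2·TP+FP+FN).
speed: TP=11, FP=0+0+1+5=6, FN=2+3+2+2=9 → 22/37 = 0.59459

0.5946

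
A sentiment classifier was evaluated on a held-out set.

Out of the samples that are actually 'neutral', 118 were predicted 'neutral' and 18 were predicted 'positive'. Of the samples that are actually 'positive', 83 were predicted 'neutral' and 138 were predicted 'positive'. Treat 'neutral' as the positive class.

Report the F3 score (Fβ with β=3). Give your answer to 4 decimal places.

Fβ = (1+β²)·TP / ((1+β²)·TP + β²·FN + FP), with β²=9
= 10·118 / (10·118 + 9·18 + 83) = 0.8281

0.8281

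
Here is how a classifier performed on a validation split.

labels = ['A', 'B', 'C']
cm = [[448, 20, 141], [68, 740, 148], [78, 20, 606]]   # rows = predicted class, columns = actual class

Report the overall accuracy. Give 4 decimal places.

Accuracy = trace / total = (448+740+606=1794) / 2269 = 1794/2269 = 0.7907

0.7907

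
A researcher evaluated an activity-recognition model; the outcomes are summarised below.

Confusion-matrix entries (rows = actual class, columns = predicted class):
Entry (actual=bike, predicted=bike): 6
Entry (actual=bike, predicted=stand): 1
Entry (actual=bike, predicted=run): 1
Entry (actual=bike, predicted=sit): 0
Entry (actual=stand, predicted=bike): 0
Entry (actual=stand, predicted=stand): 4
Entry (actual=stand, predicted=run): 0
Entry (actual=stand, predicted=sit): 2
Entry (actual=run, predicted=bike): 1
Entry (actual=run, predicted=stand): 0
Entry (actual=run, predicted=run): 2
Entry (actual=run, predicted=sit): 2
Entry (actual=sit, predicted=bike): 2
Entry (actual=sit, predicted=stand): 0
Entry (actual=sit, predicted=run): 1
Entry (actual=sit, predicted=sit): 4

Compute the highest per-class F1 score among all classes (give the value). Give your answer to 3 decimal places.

0.727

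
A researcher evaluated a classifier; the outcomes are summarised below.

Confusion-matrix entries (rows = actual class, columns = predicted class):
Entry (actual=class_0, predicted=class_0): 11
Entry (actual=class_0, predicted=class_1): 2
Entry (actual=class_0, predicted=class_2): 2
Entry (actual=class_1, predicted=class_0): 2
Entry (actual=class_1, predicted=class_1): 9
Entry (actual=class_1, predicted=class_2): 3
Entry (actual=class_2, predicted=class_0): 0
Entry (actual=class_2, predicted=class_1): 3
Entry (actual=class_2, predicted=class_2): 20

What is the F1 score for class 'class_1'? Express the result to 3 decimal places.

Take TP from the diagonal, FP from the rest of the 'class_1' prediction marginal, FN from the rest of the 'class_1' actual marginal.
F1 score = 2·TP/(2·TP+FP+FN).
class_1: TP=9, FP=2+3=5, FN=2+3=5 → 18/28 = 0.6429

0.643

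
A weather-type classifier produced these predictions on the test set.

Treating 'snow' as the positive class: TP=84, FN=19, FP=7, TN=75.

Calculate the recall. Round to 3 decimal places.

0.816

Recall = TP/(TP+FN) = 84/(84+19) = 84/103 = 0.816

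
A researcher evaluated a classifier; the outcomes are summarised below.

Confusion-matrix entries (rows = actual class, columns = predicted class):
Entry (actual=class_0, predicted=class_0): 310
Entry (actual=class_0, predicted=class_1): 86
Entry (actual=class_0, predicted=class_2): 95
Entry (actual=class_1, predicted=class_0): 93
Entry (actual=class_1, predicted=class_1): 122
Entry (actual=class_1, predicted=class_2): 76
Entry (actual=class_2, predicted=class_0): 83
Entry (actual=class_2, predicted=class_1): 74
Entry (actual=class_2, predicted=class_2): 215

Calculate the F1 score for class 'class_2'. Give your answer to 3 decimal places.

F1 score = 2·TP/(2·TP+FP+FN).
class_2: TP=215, FP=95+76=171, FN=83+74=157 → 430/758 = 0.5673

0.567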